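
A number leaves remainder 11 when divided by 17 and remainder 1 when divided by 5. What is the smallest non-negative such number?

Write x = 11 + 17·k. Then 17·k ≡ 1 − 11 ≡ 0 (mod 5).
Need 17⁻¹ mod 5. Extended Euclid on (5, 2):
5 = 2×2 + 1
2 = 2×1 + 0
Back-substitute:
1 = 5 − 2·2
17⁻¹ ≡ 3 (mod 5), so k ≡ 3·0 ≡ 0 (mod 5).
x = 11 + 17·0 = 11.

11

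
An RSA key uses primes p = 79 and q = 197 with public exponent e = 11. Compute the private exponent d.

φ(n) = (p−1)(q−1) = 78·196 = 15288.
Need d with 11·d ≡ 1 (mod 15288). Apply the extended Euclidean algorithm:
15288 = 1389×11 + 9
11 = 1×9 + 2
9 = 4×2 + 1
2 = 2×1 + 0
Back-substitute:
1 = 9 − 4·2
1 = −4·11 + 5·9
1 = 5·15288 − 6949·11
So 11·(-6949) ≡ 1 (mod 15288), hence d ≡ -6949 ≡ 8339 (mod 15288).

8339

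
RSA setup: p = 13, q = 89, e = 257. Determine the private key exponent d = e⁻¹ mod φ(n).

φ(n) = (p−1)(q−1) = 12·88 = 1056.
Need d with 257·d ≡ 1 (mod 1056). Apply the extended Euclidean algorithm:
1056 = 4×257 + 28
257 = 9×28 + 5
28 = 5×5 + 3
5 = 1×3 + 2
3 = 1×2 + 1
2 = 2×1 + 0
Back-substitute:
1 = 3 − 2
1 = −5 + 2·3
1 = 2·28 − 11·5
1 = −11·257 + 101·28
1 = 101·1056 − 415·257
So 257·(-415) ≡ 1 (mod 1056), hence d ≡ -415 ≡ 641 (mod 1056).

641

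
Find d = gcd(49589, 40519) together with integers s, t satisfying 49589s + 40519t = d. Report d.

Apply Euclid's algorithm to 49589 and 40519:
49589 = 1×40519 + 9070
40519 = 4×9070 + 4239
9070 = 2×4239 + 592
4239 = 7×592 + 95
592 = 6×95 + 22
95 = 4×22 + 7
22 = 3×7 + 1
7 = 7×1 + 0
gcd(49589, 40519) = 1.
Back-substituting:
1 = 22 − 3·7
1 = −3·95 + 13·22
1 = 13·592 − 81·95
1 = −81·4239 + 580·592
1 = 580·9070 − 1241·4239
1 = −1241·40519 + 5544·9070
1 = 5544·49589 − 6785·40519
So 1 = (5544)·49589 + (-6785)·40519.

1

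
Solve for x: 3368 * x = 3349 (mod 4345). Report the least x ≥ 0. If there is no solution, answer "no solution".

First find gcd(3368, 4345):
4345 = 1*3368 + 977
3368 = 3*977 + 437
977 = 2*437 + 103
437 = 4*103 + 25
103 = 4*25 + 3
25 = 8*3 + 1
3 = 3*1 + 0
gcd = 1, so a unique solution mod 4345 exists.
Back-substitute for the Bézout coefficients:
1 = 25 − 8·3
1 = −8·103 + 33·25
1 = 33·437 − 140·103
1 = −140·977 + 313·437
1 = 313·3368 − 1079·977
1 = −1079·4345 + 1392·3368
So 3368·(1392) ≡ 1 (mod 4345), giving 3368⁻¹ ≡ 1392.
x ≡ 3368⁻¹·3349 ≡ 1392·3349 ≡ 3968 (mod 4345).

3968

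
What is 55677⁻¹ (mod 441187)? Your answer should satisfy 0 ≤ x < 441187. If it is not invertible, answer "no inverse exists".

106515

gcd(441187, 55677) by repeated division:
441187 = 7×55677 + 51448
55677 = 1×51448 + 4229
51448 = 12×4229 + 700
4229 = 6×700 + 29
700 = 24×29 + 4
29 = 7×4 + 1
4 = 4×1 + 0
The gcd is 1. Working backward:
1 = 29 − 7·4
1 = −7·700 + 169·29
1 = 169·4229 − 1021·700
1 = −1021·51448 + 12421·4229
1 = 12421·55677 − 13442·51448
1 = −13442·441187 + 106515·55677
So 55677·106515 ≡ 1 (mod 441187).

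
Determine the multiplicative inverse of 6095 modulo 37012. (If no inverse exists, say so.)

Extended Euclidean algorithm:
37012 = 6×6095 + 442
6095 = 13×442 + 349
442 = 1×349 + 93
349 = 3×93 + 70
93 = 1×70 + 23
70 = 3×23 + 1
23 = 23×1 + 0
The gcd is 1. Working backward:
1 = 70 − 3·23
1 = −3·93 + 4·70
1 = 4·349 − 15·93
1 = −15·442 + 19·349
1 = 19·6095 − 262·442
1 = −262·37012 + 1591·6095
So 6095·1591 ≡ 1 (mod 37012).

1591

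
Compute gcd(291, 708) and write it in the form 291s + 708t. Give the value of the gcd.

3

Repeated division:
708 = 2*291 + 126
291 = 2*126 + 39
126 = 3*39 + 9
39 = 4*9 + 3
9 = 3*3 + 0
gcd(291, 708) = 3.
Working backward:
3 = 39 − 4·9
3 = −4·126 + 13·39
3 = 13·291 − 30·126
3 = −30·708 + 73·291
So 3 = (-30)·708 + (73)·291.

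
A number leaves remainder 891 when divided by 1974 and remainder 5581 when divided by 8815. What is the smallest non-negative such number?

869451

Write x = 891 + 1974·k. Then 1974·k ≡ 5581 − 891 ≡ 4690 (mod 8815).
Need 1974⁻¹ mod 8815. Extended Euclid on (8815, 1974):
8815 = 4×1974 + 919
1974 = 2×919 + 136
919 = 6×136 + 103
136 = 1×103 + 33
103 = 3×33 + 4
33 = 8×4 + 1
4 = 4×1 + 0
Back-substitute:
1 = 33 − 8·4
1 = −8·103 + 25·33
1 = 25·136 − 33·103
1 = −33·919 + 223·136
1 = 223·1974 − 479·919
1 = −479·8815 + 2139·1974
1974⁻¹ ≡ 2139 (mod 8815), so k ≡ 2139·4690 ≡ 440 (mod 8815).
x = 891 + 1974·440 = 869451.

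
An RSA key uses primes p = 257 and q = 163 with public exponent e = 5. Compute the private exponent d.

φ(n) = (p−1)(q−1) = 256·162 = 41472.
Need d with 5·d ≡ 1 (mod 41472). Apply the extended Euclidean algorithm:
41472 = 8294·5 + 2
5 = 2·2 + 1
2 = 2·1 + 0
Back-substitute:
1 = 5 − 2·2
1 = −2·41472 + 16589·5
So 5·16589 ≡ 1 (mod 41472), hence d = 16589.

16589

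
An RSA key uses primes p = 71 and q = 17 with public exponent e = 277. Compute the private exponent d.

93

φ(n) = (p−1)(q−1) = 70·16 = 1120.
Need d with 277·d ≡ 1 (mod 1120). Apply the extended Euclidean algorithm:
1120 = 4*277 + 12
277 = 23*12 + 1
12 = 12*1 + 0
Back-substitute:
1 = 277 − 23·12
1 = −23·1120 + 93·277
So 277·93 ≡ 1 (mod 1120), hence d = 93.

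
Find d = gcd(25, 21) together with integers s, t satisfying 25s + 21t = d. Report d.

1

Repeated division:
25 = 1×21 + 4
21 = 5×4 + 1
4 = 4×1 + 0
gcd(25, 21) = 1.
Express as a combination:
1 = 21 − 5·4
1 = −5·25 + 6·21
So 1 = (-5)·25 + (6)·21.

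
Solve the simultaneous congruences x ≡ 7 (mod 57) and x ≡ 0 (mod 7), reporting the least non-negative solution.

Write x = 7 + 57·k. Then 57·k ≡ 0 − 7 ≡ 0 (mod 7).
Need 57⁻¹ mod 7. Extended Euclid on (7, 1):
7 = 7×1 + 0
57⁻¹ ≡ 1 (mod 7), so k ≡ 1·0 ≡ 0 (mod 7).
x = 7 + 57·0 = 7.

7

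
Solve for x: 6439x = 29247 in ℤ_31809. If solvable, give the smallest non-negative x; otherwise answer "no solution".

31611

First find gcd(6439, 31809):
31809 = 4*6439 + 6053
6439 = 1*6053 + 386
6053 = 15*386 + 263
386 = 1*263 + 123
263 = 2*123 + 17
123 = 7*17 + 4
17 = 4*4 + 1
4 = 4*1 + 0
gcd = 1, so a unique solution mod 31809 exists.
Back-substitute for the Bézout coefficients:
1 = 17 − 4·4
1 = −4·123 + 29·17
1 = 29·263 − 62·123
1 = −62·386 + 91·263
1 = 91·6053 − 1427·386
1 = −1427·6439 + 1518·6053
1 = 1518·31809 − 7499·6439
So 6439·(-7499) ≡ 1 (mod 31809), giving 6439⁻¹ ≡ 24310.
x ≡ 6439⁻¹·29247 ≡ 24310·29247 ≡ 31611 (mod 31809).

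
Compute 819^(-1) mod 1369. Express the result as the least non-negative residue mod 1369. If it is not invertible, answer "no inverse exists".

570

gcd(1369, 819) by repeated division:
1369 = 1·819 + 550
819 = 1·550 + 269
550 = 2·269 + 12
269 = 22·12 + 5
12 = 2·5 + 2
5 = 2·2 + 1
2 = 2·1 + 0
gcd = 1, so the inverse exists. Back-substitute:
1 = 5 − 2·2
1 = −2·12 + 5·5
1 = 5·269 − 112·12
1 = −112·550 + 229·269
1 = 229·819 − 341·550
1 = −341·1369 + 570·819
So 819·570 ≡ 1 (mod 1369).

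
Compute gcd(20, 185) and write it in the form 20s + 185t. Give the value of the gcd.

5

Repeated division:
185 = 9×20 + 5
20 = 4×5 + 0
gcd(20, 185) = 5.
Working backward:
5 = 185 − 9·20
So 5 = (1)·185 + (-9)·20.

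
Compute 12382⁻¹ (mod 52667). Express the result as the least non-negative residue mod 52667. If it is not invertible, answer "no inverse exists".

Extended Euclidean algorithm:
52667 = 4×12382 + 3139
12382 = 3×3139 + 2965
3139 = 1×2965 + 174
2965 = 17×174 + 7
174 = 24×7 + 6
7 = 1×6 + 1
6 = 6×1 + 0
gcd = 1, so the inverse exists. Back-substitute:
1 = 7 − 6
1 = −174 + 25·7
1 = 25·2965 − 426·174
1 = −426·3139 + 451·2965
1 = 451·12382 − 1779·3139
1 = −1779·52667 + 7567·12382
So 12382·7567 ≡ 1 (mod 52667).

7567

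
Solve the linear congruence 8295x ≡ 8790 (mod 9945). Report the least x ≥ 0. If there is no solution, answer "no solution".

First find gcd(8295, 9945):
9945 = 1*8295 + 1650
8295 = 5*1650 + 45
1650 = 36*45 + 30
45 = 1*30 + 15
30 = 2*15 + 0
gcd = 15 and 15 | 8790, so solutions exist. Divide through by 15: 553x ≡ 586 (mod 663).
Now find 553⁻¹ mod 663:
663 = 1*553 + 110
553 = 5*110 + 3
110 = 36*3 + 2
3 = 1*2 + 1
2 = 2*1 + 0
Back-substitute:
1 = 3 − 2
1 = −110 + 37·3
1 = 37·553 − 186·110
1 = −186·663 + 223·553
So 553⁻¹ ≡ 223 (mod 663).
Then x ≡ 223·586 ≡ 67 (mod 663); the smallest non-negative solution is x = 67.

67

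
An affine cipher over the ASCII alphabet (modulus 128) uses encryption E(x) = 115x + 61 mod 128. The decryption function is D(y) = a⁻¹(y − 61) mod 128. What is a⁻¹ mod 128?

Apply the Euclidean algorithm to 128 and 115:
128 = 1×115 + 13
115 = 8×13 + 11
13 = 1×11 + 2
11 = 5×2 + 1
2 = 2×1 + 0
Since gcd(115, 128) = 1, back-substitute to write 1 as a combination:
1 = 11 − 5·2
1 = −5·13 + 6·11
1 = 6·115 − 53·13
1 = −53·128 + 59·115
So 115·59 ≡ 1 (mod 128).

59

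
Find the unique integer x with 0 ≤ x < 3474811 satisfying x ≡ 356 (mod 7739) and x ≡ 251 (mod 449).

Write x = 356 + 7739·k. Then 7739·k ≡ 251 − 356 ≡ 344 (mod 449).
Need 7739⁻¹ mod 449. Extended Euclid on (449, 106):
449 = 4*106 + 25
106 = 4*25 + 6
25 = 4*6 + 1
6 = 6*1 + 0
Back-substitute:
1 = 25 − 4·6
1 = −4·106 + 17·25
1 = 17·449 − 72·106
7739⁻¹ ≡ 377 (mod 449), so k ≡ 377·344 ≡ 376 (mod 449).
x = 356 + 7739·376 = 2910220.

2910220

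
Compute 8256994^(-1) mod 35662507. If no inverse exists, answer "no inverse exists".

11304902

Apply the Euclidean algorithm to 35662507 and 8256994:
35662507 = 4*8256994 + 2634531
8256994 = 3*2634531 + 353401
2634531 = 7*353401 + 160724
353401 = 2*160724 + 31953
160724 = 5*31953 + 959
31953 = 33*959 + 306
959 = 3*306 + 41
306 = 7*41 + 19
41 = 2*19 + 3
19 = 6*3 + 1
3 = 3*1 + 0
gcd = 1, so the inverse exists. Back-substitute:
1 = 19 − 6·3
1 = −6·41 + 13·19
1 = 13·306 − 97·41
1 = −97·959 + 304·306
1 = 304·31953 − 10129·959
1 = −10129·160724 + 50949·31953
1 = 50949·353401 − 112027·160724
1 = −112027·2634531 + 835138·353401
1 = 835138·8256994 − 2617441·2634531
1 = −2617441·35662507 + 11304902·8256994
So 8256994·11304902 ≡ 1 (mod 35662507).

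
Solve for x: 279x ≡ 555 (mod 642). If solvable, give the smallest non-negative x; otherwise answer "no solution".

25

First find gcd(279, 642):
642 = 2*279 + 84
279 = 3*84 + 27
84 = 3*27 + 3
27 = 9*3 + 0
gcd = 3 and 3 | 555, so solutions exist. Divide through by 3: 93x ≡ 185 (mod 214).
Now find 93⁻¹ mod 214:
214 = 2×93 + 28
93 = 3×28 + 9
28 = 3×9 + 1
9 = 9×1 + 0
Back-substitute:
1 = 28 − 3·9
1 = −3·93 + 10·28
1 = 10·214 − 23·93
So 93·(-23) ≡ 1 (mod 214), i.e. 93⁻¹ ≡ 191.
Then x ≡ 191·185 ≡ 25 (mod 214); the smallest non-negative solution is x = 25.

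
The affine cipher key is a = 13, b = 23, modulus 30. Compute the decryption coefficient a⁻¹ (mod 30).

7

Extended Euclidean algorithm:
30 = 2*13 + 4
13 = 3*4 + 1
4 = 4*1 + 0
Since gcd(13, 30) = 1, back-substitute to write 1 as a combination:
1 = 13 − 3·4
1 = −3·30 + 7·13
So 13·7 ≡ 1 (mod 30).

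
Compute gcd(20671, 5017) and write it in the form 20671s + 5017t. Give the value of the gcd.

Apply Euclid's algorithm to 20671 and 5017:
20671 = 4×5017 + 603
5017 = 8×603 + 193
603 = 3×193 + 24
193 = 8×24 + 1
24 = 24×1 + 0
gcd(20671, 5017) = 1.
Back-substituting:
1 = 193 − 8·24
1 = −8·603 + 25·193
1 = 25·5017 − 208·603
1 = −208·20671 + 857·5017
So 1 = (-208)·20671 + (857)·5017.

1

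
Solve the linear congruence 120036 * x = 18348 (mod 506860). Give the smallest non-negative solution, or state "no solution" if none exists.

112578

First find gcd(120036, 506860):
506860 = 4*120036 + 26716
120036 = 4*26716 + 13172
26716 = 2*13172 + 372
13172 = 35*372 + 152
372 = 2*152 + 68
152 = 2*68 + 16
68 = 4*16 + 4
16 = 4*4 + 0
gcd = 4 and 4 | 18348, so solutions exist. Divide through by 4: 30009x ≡ 4587 (mod 126715).
Now find 30009⁻¹ mod 126715:
126715 = 4·30009 + 6679
30009 = 4·6679 + 3293
6679 = 2·3293 + 93
3293 = 35·93 + 38
93 = 2·38 + 17
38 = 2·17 + 4
17 = 4·4 + 1
4 = 4·1 + 0
Back-substitute:
1 = 17 − 4·4
1 = −4·38 + 9·17
1 = 9·93 − 22·38
1 = −22·3293 + 779·93
1 = 779·6679 − 1580·3293
1 = −1580·30009 + 7099·6679
1 = 7099·126715 − 29976·30009
So 30009·(-29976) ≡ 1 (mod 126715), i.e. 30009⁻¹ ≡ 96739.
Then x ≡ 96739·4587 ≡ 112578 (mod 126715); the smallest non-negative solution is x = 112578.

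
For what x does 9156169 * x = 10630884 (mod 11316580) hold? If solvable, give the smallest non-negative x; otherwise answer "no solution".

First find gcd(9156169, 11316580):
11316580 = 1×9156169 + 2160411
9156169 = 4×2160411 + 514525
2160411 = 4×514525 + 102311
514525 = 5×102311 + 2970
102311 = 34×2970 + 1331
2970 = 2×1331 + 308
1331 = 4×308 + 99
308 = 3×99 + 11
99 = 9×11 + 0
gcd = 11 and 11 | 10630884, so solutions exist. Divide through by 11: 832379x ≡ 966444 (mod 1028780).
Now find 832379⁻¹ mod 1028780:
1028780 = 1×832379 + 196401
832379 = 4×196401 + 46775
196401 = 4×46775 + 9301
46775 = 5×9301 + 270
9301 = 34×270 + 121
270 = 2×121 + 28
121 = 4×28 + 9
28 = 3×9 + 1
9 = 9×1 + 0
Back-substitute:
1 = 28 − 3·9
1 = −3·121 + 13·28
1 = 13·270 − 29·121
1 = −29·9301 + 999·270
1 = 999·46775 − 5024·9301
1 = −5024·196401 + 21095·46775
1 = 21095·832379 − 89404·196401
1 = −89404·1028780 + 110499·832379
So 832379⁻¹ ≡ 110499 (mod 1028780).
Then x ≡ 110499·966444 ≡ 645216 (mod 1028780); the smallest non-negative solution is x = 645216.

645216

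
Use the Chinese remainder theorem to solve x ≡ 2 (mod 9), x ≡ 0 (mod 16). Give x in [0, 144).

128

Write x = 2 + 9·k. Then 9·k ≡ 0 − 2 ≡ 14 (mod 16).
Need 9⁻¹ mod 16. Extended Euclid on (16, 9):
16 = 1×9 + 7
9 = 1×7 + 2
7 = 3×2 + 1
2 = 2×1 + 0
Back-substitute:
1 = 7 − 3·2
1 = −3·9 + 4·7
1 = 4·16 − 7·9
9⁻¹ ≡ 9 (mod 16), so k ≡ 9·14 ≡ 14 (mod 16).
x = 2 + 9·14 = 128.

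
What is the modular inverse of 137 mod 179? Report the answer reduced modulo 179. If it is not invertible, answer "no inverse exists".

Run Euclid on (179, 137):
179 = 1*137 + 42
137 = 3*42 + 11
42 = 3*11 + 9
11 = 1*9 + 2
9 = 4*2 + 1
2 = 2*1 + 0
The gcd is 1. Working backward:
1 = 9 − 4·2
1 = −4·11 + 5·9
1 = 5·42 − 19·11
1 = −19·137 + 62·42
1 = 62·179 − 81·137
Hence 137⁻¹ ≡ -81 ≡ 98 (mod 179).

98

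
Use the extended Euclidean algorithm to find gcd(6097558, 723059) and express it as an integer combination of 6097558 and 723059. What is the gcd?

1

Repeated division:
6097558 = 8·723059 + 313086
723059 = 2·313086 + 96887
313086 = 3·96887 + 22425
96887 = 4·22425 + 7187
22425 = 3·7187 + 864
7187 = 8·864 + 275
864 = 3·275 + 39
275 = 7·39 + 2
39 = 19·2 + 1
2 = 2·1 + 0
gcd(6097558, 723059) = 1.
Working backward:
1 = 39 − 19·2
1 = −19·275 + 134·39
1 = 134·864 − 421·275
1 = −421·7187 + 3502·864
1 = 3502·22425 − 10927·7187
1 = −10927·96887 + 47210·22425
1 = 47210·313086 − 152557·96887
1 = −152557·723059 + 352324·313086
1 = 352324·6097558 − 2971149·723059
So 1 = (352324)·6097558 + (-2971149)·723059.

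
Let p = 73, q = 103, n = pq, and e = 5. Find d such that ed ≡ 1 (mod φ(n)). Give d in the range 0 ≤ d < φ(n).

1469

φ(n) = (p−1)(q−1) = 72·102 = 7344.
Need d with 5·d ≡ 1 (mod 7344). Apply the extended Euclidean algorithm:
7344 = 1468·5 + 4
5 = 1·4 + 1
4 = 4·1 + 0
Back-substitute:
1 = 5 − 4
1 = −7344 + 1469·5
So 5·1469 ≡ 1 (mod 7344), hence d = 1469.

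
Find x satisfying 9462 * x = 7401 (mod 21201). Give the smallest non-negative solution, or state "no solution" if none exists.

First find gcd(9462, 21201):
21201 = 2×9462 + 2277
9462 = 4×2277 + 354
2277 = 6×354 + 153
354 = 2×153 + 48
153 = 3×48 + 9
48 = 5×9 + 3
9 = 3×3 + 0
gcd = 3 and 3 | 7401, so solutions exist. Divide through by 3: 3154x ≡ 2467 (mod 7067).
Now find 3154⁻¹ mod 7067:
7067 = 2*3154 + 759
3154 = 4*759 + 118
759 = 6*118 + 51
118 = 2*51 + 16
51 = 3*16 + 3
16 = 5*3 + 1
3 = 3*1 + 0
Back-substitute:
1 = 16 − 5·3
1 = −5·51 + 16·16
1 = 16·118 − 37·51
1 = −37·759 + 238·118
1 = 238·3154 − 989·759
1 = −989·7067 + 2216·3154
So 3154⁻¹ ≡ 2216 (mod 7067).
Then x ≡ 2216·2467 ≡ 4081 (mod 7067); the smallest non-negative solution is x = 4081.

4081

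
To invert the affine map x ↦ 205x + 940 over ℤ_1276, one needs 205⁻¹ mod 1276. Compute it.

305

Apply the Euclidean algorithm to 1276 and 205:
1276 = 6*205 + 46
205 = 4*46 + 21
46 = 2*21 + 4
21 = 5*4 + 1
4 = 4*1 + 0
gcd = 1, so the inverse exists. Back-substitute:
1 = 21 − 5·4
1 = −5·46 + 11·21
1 = 11·205 − 49·46
1 = −49·1276 + 305·205
So 205·305 ≡ 1 (mod 1276).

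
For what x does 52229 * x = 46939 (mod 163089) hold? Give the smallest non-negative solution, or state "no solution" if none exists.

140420

First find gcd(52229, 163089):
163089 = 3×52229 + 6402
52229 = 8×6402 + 1013
6402 = 6×1013 + 324
1013 = 3×324 + 41
324 = 7×41 + 37
41 = 1×37 + 4
37 = 9×4 + 1
4 = 4×1 + 0
gcd = 1, so a unique solution mod 163089 exists.
Back-substitute for the Bézout coefficients:
1 = 37 − 9·4
1 = −9·41 + 10·37
1 = 10·324 − 79·41
1 = −79·1013 + 247·324
1 = 247·6402 − 1561·1013
1 = −1561·52229 + 12735·6402
1 = 12735·163089 − 39766·52229
So 52229·(-39766) ≡ 1 (mod 163089), giving 52229⁻¹ ≡ 123323.
x ≡ 52229⁻¹·46939 ≡ 123323·46939 ≡ 140420 (mod 163089).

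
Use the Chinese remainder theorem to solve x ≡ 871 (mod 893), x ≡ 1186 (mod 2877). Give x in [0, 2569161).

113389

Write x = 871 + 893·k. Then 893·k ≡ 1186 − 871 ≡ 315 (mod 2877).
Need 893⁻¹ mod 2877. Extended Euclid on (2877, 893):
2877 = 3·893 + 198
893 = 4·198 + 101
198 = 1·101 + 97
101 = 1·97 + 4
97 = 24·4 + 1
4 = 4·1 + 0
Back-substitute:
1 = 97 − 24·4
1 = −24·101 + 25·97
1 = 25·198 − 49·101
1 = −49·893 + 221·198
1 = 221·2877 − 712·893
893⁻¹ ≡ 2165 (mod 2877), so k ≡ 2165·315 ≡ 126 (mod 2877).
x = 871 + 893·126 = 113389.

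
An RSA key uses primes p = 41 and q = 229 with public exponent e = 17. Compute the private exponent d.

1073

φ(n) = (p−1)(q−1) = 40·228 = 9120.
Need d with 17·d ≡ 1 (mod 9120). Apply the extended Euclidean algorithm:
9120 = 536×17 + 8
17 = 2×8 + 1
8 = 8×1 + 0
Back-substitute:
1 = 17 − 2·8
1 = −2·9120 + 1073·17
So 17·1073 ≡ 1 (mod 9120), hence d = 1073.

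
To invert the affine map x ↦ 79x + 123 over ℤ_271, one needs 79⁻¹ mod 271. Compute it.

247

Extended Euclidean algorithm:
271 = 3*79 + 34
79 = 2*34 + 11
34 = 3*11 + 1
11 = 11*1 + 0
The gcd is 1. Working backward:
1 = 34 − 3·11
1 = −3·79 + 7·34
1 = 7·271 − 24·79
So 79·(-24) ≡ 1 (mod 271), and -24 ≡ 247 (mod 271).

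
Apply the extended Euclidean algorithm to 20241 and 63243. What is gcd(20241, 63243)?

Repeated division:
63243 = 3·20241 + 2520
20241 = 8·2520 + 81
2520 = 31·81 + 9
81 = 9·9 + 0
gcd(20241, 63243) = 9.
Working backward:
9 = 2520 − 31·81
9 = −31·20241 + 249·2520
9 = 249·63243 − 778·20241
So 9 = (249)·63243 + (-778)·20241.

9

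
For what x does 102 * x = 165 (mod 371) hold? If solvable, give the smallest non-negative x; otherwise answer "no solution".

First find gcd(102, 371):
371 = 3×102 + 65
102 = 1×65 + 37
65 = 1×37 + 28
37 = 1×28 + 9
28 = 3×9 + 1
9 = 9×1 + 0
gcd = 1, so a unique solution mod 371 exists.
Back-substitute for the Bézout coefficients:
1 = 28 − 3·9
1 = −3·37 + 4·28
1 = 4·65 − 7·37
1 = −7·102 + 11·65
1 = 11·371 − 40·102
So 102·(-40) ≡ 1 (mod 371), giving 102⁻¹ ≡ 331.
x ≡ 102⁻¹·165 ≡ 331·165 ≡ 78 (mod 371).

78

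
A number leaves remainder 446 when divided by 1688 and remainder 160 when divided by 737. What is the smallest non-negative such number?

1207366

Write x = 446 + 1688·k. Then 1688·k ≡ 160 − 446 ≡ 451 (mod 737).
Need 1688⁻¹ mod 737. Extended Euclid on (737, 214):
737 = 3*214 + 95
214 = 2*95 + 24
95 = 3*24 + 23
24 = 1*23 + 1
23 = 23*1 + 0
Back-substitute:
1 = 24 − 23
1 = −95 + 4·24
1 = 4·214 − 9·95
1 = −9·737 + 31·214
1688⁻¹ ≡ 31 (mod 737), so k ≡ 31·451 ≡ 715 (mod 737).
x = 446 + 1688·715 = 1207366.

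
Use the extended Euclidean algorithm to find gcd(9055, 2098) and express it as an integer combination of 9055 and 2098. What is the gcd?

Euclidean algorithm:
9055 = 4×2098 + 663
2098 = 3×663 + 109
663 = 6×109 + 9
109 = 12×9 + 1
9 = 9×1 + 0
gcd(9055, 2098) = 1.
Express as a combination:
1 = 109 − 12·9
1 = −12·663 + 73·109
1 = 73·2098 − 231·663
1 = −231·9055 + 997·2098
So 1 = (-231)·9055 + (997)·2098.

1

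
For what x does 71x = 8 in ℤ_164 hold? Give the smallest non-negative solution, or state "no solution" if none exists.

First find gcd(71, 164):
164 = 2·71 + 22
71 = 3·22 + 5
22 = 4·5 + 2
5 = 2·2 + 1
2 = 2·1 + 0
gcd = 1, so a unique solution mod 164 exists.
Back-substitute for the Bézout coefficients:
1 = 5 − 2·2
1 = −2·22 + 9·5
1 = 9·71 − 29·22
1 = −29·164 + 67·71
So 71·(67) ≡ 1 (mod 164), giving 71⁻¹ ≡ 67.
x ≡ 71⁻¹·8 ≡ 67·8 ≡ 44 (mod 164).

44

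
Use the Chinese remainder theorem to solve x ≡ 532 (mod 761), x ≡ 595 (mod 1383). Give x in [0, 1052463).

Write x = 532 + 761·k. Then 761·k ≡ 595 − 532 ≡ 63 (mod 1383).
Need 761⁻¹ mod 1383. Extended Euclid on (1383, 761):
1383 = 1×761 + 622
761 = 1×622 + 139
622 = 4×139 + 66
139 = 2×66 + 7
66 = 9×7 + 3
7 = 2×3 + 1
3 = 3×1 + 0
Back-substitute:
1 = 7 − 2·3
1 = −2·66 + 19·7
1 = 19·139 − 40·66
1 = −40·622 + 179·139
1 = 179·761 − 219·622
1 = −219·1383 + 398·761
761⁻¹ ≡ 398 (mod 1383), so k ≡ 398·63 ≡ 180 (mod 1383).
x = 532 + 761·180 = 137512.

137512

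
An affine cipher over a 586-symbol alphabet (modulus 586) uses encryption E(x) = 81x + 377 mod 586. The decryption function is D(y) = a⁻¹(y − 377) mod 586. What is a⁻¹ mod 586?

Apply the Euclidean algorithm to 586 and 81:
586 = 7×81 + 19
81 = 4×19 + 5
19 = 3×5 + 4
5 = 1×4 + 1
4 = 4×1 + 0
Since gcd(81, 586) = 1, back-substitute to write 1 as a combination:
1 = 5 − 4
1 = −19 + 4·5
1 = 4·81 − 17·19
1 = −17·586 + 123·81
So 81·123 ≡ 1 (mod 586).

123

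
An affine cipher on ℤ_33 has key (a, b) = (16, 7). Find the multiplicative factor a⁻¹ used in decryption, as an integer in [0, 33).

Extended Euclidean algorithm:
33 = 2·16 + 1
16 = 16·1 + 0
gcd = 1, so the inverse exists. Back-substitute:
1 = 33 − 2·16
Hence 16⁻¹ ≡ -2 ≡ 31 (mod 33).

31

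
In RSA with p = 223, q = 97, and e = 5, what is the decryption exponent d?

8525

φ(n) = (p−1)(q−1) = 222·96 = 21312.
Need d with 5·d ≡ 1 (mod 21312). Apply the extended Euclidean algorithm:
21312 = 4262*5 + 2
5 = 2*2 + 1
2 = 2*1 + 0
Back-substitute:
1 = 5 − 2·2
1 = −2·21312 + 8525·5
So 5·8525 ≡ 1 (mod 21312), hence d = 8525.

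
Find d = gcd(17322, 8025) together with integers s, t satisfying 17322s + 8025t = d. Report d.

Euclidean algorithm:
17322 = 2×8025 + 1272
8025 = 6×1272 + 393
1272 = 3×393 + 93
393 = 4×93 + 21
93 = 4×21 + 9
21 = 2×9 + 3
9 = 3×3 + 0
gcd(17322, 8025) = 3.
Working backward:
3 = 21 − 2·9
3 = −2·93 + 9·21
3 = 9·393 − 38·93
3 = −38·1272 + 123·393
3 = 123·8025 − 776·1272
3 = −776·17322 + 1675·8025
So 3 = (-776)·17322 + (1675)·8025.

3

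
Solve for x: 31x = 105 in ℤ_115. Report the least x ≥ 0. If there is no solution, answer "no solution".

85

First find gcd(31, 115):
115 = 3·31 + 22
31 = 1·22 + 9
22 = 2·9 + 4
9 = 2·4 + 1
4 = 4·1 + 0
gcd = 1, so a unique solution mod 115 exists.
Back-substitute for the Bézout coefficients:
1 = 9 − 2·4
1 = −2·22 + 5·9
1 = 5·31 − 7·22
1 = −7·115 + 26·31
So 31·(26) ≡ 1 (mod 115), giving 31⁻¹ ≡ 26.
x ≡ 31⁻¹·105 ≡ 26·105 ≡ 85 (mod 115).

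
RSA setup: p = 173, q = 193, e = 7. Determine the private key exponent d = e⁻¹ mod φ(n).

φ(n) = (p−1)(q−1) = 172·192 = 33024.
Need d with 7·d ≡ 1 (mod 33024). Apply the extended Euclidean algorithm:
33024 = 4717*7 + 5
7 = 1*5 + 2
5 = 2*2 + 1
2 = 2*1 + 0
Back-substitute:
1 = 5 − 2·2
1 = −2·7 + 3·5
1 = 3·33024 − 14153·7
So 7·(-14153) ≡ 1 (mod 33024), hence d ≡ -14153 ≡ 18871 (mod 33024).

18871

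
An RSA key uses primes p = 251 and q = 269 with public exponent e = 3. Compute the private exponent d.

44667

φ(n) = (p−1)(q−1) = 250·268 = 67000.
Need d with 3·d ≡ 1 (mod 67000). Apply the extended Euclidean algorithm:
67000 = 22333*3 + 1
3 = 3*1 + 0
Back-substitute:
1 = 67000 − 22333·3
So 3·(-22333) ≡ 1 (mod 67000), hence d ≡ -22333 ≡ 44667 (mod 67000).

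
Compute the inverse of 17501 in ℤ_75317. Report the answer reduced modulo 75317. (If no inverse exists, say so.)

Compute gcd(17501, 75317):
75317 = 4×17501 + 5313
17501 = 3×5313 + 1562
5313 = 3×1562 + 627
1562 = 2×627 + 308
627 = 2×308 + 11
308 = 28×11 + 0
The gcd is 11, not 1, hence no inverse exists.

no inverse exists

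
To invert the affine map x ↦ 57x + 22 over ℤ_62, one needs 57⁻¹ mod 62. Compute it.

37

Extended Euclidean algorithm:
62 = 1·57 + 5
57 = 11·5 + 2
5 = 2·2 + 1
2 = 2·1 + 0
gcd = 1, so the inverse exists. Back-substitute:
1 = 5 − 2·2
1 = −2·57 + 23·5
1 = 23·62 − 25·57
Thus 57·(-25) ≡ 1 (mod 62); reducing, -25 mod 62 = 37.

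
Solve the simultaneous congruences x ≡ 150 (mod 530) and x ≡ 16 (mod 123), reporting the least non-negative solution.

60040

Write x = 150 + 530·k. Then 530·k ≡ 16 − 150 ≡ 112 (mod 123).
Need 530⁻¹ mod 123. Extended Euclid on (123, 38):
123 = 3·38 + 9
38 = 4·9 + 2
9 = 4·2 + 1
2 = 2·1 + 0
Back-substitute:
1 = 9 − 4·2
1 = −4·38 + 17·9
1 = 17·123 − 55·38
530⁻¹ ≡ 68 (mod 123), so k ≡ 68·112 ≡ 113 (mod 123).
x = 150 + 530·113 = 60040.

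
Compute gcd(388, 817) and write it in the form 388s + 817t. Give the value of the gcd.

Repeated division:
817 = 2·388 + 41
388 = 9·41 + 19
41 = 2·19 + 3
19 = 6·3 + 1
3 = 3·1 + 0
gcd(388, 817) = 1.
Express as a combination:
1 = 19 − 6·3
1 = −6·41 + 13·19
1 = 13·388 − 123·41
1 = −123·817 + 259·388
So 1 = (-123)·817 + (259)·388.

1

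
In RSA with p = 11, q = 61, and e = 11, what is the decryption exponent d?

φ(n) = (p−1)(q−1) = 10·60 = 600.
Need d with 11·d ≡ 1 (mod 600). Apply the extended Euclidean algorithm:
600 = 54×11 + 6
11 = 1×6 + 5
6 = 1×5 + 1
5 = 5×1 + 0
Back-substitute:
1 = 6 − 5
1 = −11 + 2·6
1 = 2·600 − 109·11
So 11·(-109) ≡ 1 (mod 600), hence d ≡ -109 ≡ 491 (mod 600).

491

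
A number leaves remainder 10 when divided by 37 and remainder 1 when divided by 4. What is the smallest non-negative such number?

121

Write x = 10 + 37·k. Then 37·k ≡ 1 − 10 ≡ 3 (mod 4).
Need 37⁻¹ mod 4. Extended Euclid on (4, 1):
4 = 4·1 + 0
37⁻¹ ≡ 1 (mod 4), so k ≡ 1·3 ≡ 3 (mod 4).
x = 10 + 37·3 = 121.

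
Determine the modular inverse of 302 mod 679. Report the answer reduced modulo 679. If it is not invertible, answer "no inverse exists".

gcd(679, 302) by repeated division:
679 = 2×302 + 75
302 = 4×75 + 2
75 = 37×2 + 1
2 = 2×1 + 0
The gcd is 1. Working backward:
1 = 75 − 37·2
1 = −37·302 + 149·75
1 = 149·679 − 335·302
So 302·(-335) ≡ 1 (mod 679), and -335 ≡ 344 (mod 679).

344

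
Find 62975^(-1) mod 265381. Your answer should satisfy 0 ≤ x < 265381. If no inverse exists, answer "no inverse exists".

Extended Euclidean algorithm:
265381 = 4×62975 + 13481
62975 = 4×13481 + 9051
13481 = 1×9051 + 4430
9051 = 2×4430 + 191
4430 = 23×191 + 37
191 = 5×37 + 6
37 = 6×6 + 1
6 = 6×1 + 0
The gcd is 1. Working backward:
1 = 37 − 6·6
1 = −6·191 + 31·37
1 = 31·4430 − 719·191
1 = −719·9051 + 1469·4430
1 = 1469·13481 − 2188·9051
1 = −2188·62975 + 10221·13481
1 = 10221·265381 − 43072·62975
Hence 62975⁻¹ ≡ -43072 ≡ 222309 (mod 265381).

222309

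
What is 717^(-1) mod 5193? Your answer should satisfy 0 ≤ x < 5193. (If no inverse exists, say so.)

no inverse exists

Euclidean algorithm on 5193, 717:
5193 = 7*717 + 174
717 = 4*174 + 21
174 = 8*21 + 6
21 = 3*6 + 3
6 = 2*3 + 0
The gcd is 3, not 1, hence no inverse exists.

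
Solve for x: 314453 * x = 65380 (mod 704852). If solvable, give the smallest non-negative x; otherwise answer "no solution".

First find gcd(314453, 704852):
704852 = 2·314453 + 75946
314453 = 4·75946 + 10669
75946 = 7·10669 + 1263
10669 = 8·1263 + 565
1263 = 2·565 + 133
565 = 4·133 + 33
133 = 4·33 + 1
33 = 33·1 + 0
gcd = 1, so a unique solution mod 704852 exists.
Back-substitute for the Bézout coefficients:
1 = 133 − 4·33
1 = −4·565 + 17·133
1 = 17·1263 − 38·565
1 = −38·10669 + 321·1263
1 = 321·75946 − 2285·10669
1 = −2285·314453 + 9461·75946
1 = 9461·704852 − 21207·314453
So 314453·(-21207) ≡ 1 (mod 704852), giving 314453⁻¹ ≡ 683645.
x ≡ 314453⁻¹·65380 ≡ 683645·65380 ≡ 635076 (mod 704852).

635076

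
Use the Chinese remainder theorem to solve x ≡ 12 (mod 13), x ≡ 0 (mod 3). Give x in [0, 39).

12

Write x = 12 + 13·k. Then 13·k ≡ 0 − 12 ≡ 0 (mod 3).
Need 13⁻¹ mod 3. Extended Euclid on (3, 1):
3 = 3·1 + 0
13⁻¹ ≡ 1 (mod 3), so k ≡ 1·0 ≡ 0 (mod 3).
x = 12 + 13·0 = 12.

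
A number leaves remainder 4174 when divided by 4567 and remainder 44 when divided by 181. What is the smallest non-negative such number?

657255

Write x = 4174 + 4567·k. Then 4567·k ≡ 44 − 4174 ≡ 33 (mod 181).
Need 4567⁻¹ mod 181. Extended Euclid on (181, 42):
181 = 4*42 + 13
42 = 3*13 + 3
13 = 4*3 + 1
3 = 3*1 + 0
Back-substitute:
1 = 13 − 4·3
1 = −4·42 + 13·13
1 = 13·181 − 56·42
4567⁻¹ ≡ 125 (mod 181), so k ≡ 125·33 ≡ 143 (mod 181).
x = 4174 + 4567·143 = 657255.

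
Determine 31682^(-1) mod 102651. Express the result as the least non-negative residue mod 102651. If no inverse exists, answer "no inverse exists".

90206

Extended Euclidean algorithm:
102651 = 3·31682 + 7605
31682 = 4·7605 + 1262
7605 = 6·1262 + 33
1262 = 38·33 + 8
33 = 4·8 + 1
8 = 8·1 + 0
The gcd is 1. Working backward:
1 = 33 − 4·8
1 = −4·1262 + 153·33
1 = 153·7605 − 922·1262
1 = −922·31682 + 3841·7605
1 = 3841·102651 − 12445·31682
Thus 31682·(-12445) ≡ 1 (mod 102651); reducing, -12445 mod 102651 = 90206.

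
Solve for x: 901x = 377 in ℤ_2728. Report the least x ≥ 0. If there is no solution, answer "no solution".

First find gcd(901, 2728):
2728 = 3·901 + 25
901 = 36·25 + 1
25 = 25·1 + 0
gcd = 1, so a unique solution mod 2728 exists.
Back-substitute for the Bézout coefficients:
1 = 901 − 36·25
1 = −36·2728 + 109·901
So 901·(109) ≡ 1 (mod 2728), giving 901⁻¹ ≡ 109.
x ≡ 901⁻¹·377 ≡ 109·377 ≡ 173 (mod 2728).

173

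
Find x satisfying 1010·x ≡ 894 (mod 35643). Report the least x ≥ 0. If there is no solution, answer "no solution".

12423

First find gcd(1010, 35643):
35643 = 35×1010 + 293
1010 = 3×293 + 131
293 = 2×131 + 31
131 = 4×31 + 7
31 = 4×7 + 3
7 = 2×3 + 1
3 = 3×1 + 0
gcd = 1, so a unique solution mod 35643 exists.
Back-substitute for the Bézout coefficients:
1 = 7 − 2·3
1 = −2·31 + 9·7
1 = 9·131 − 38·31
1 = −38·293 + 85·131
1 = 85·1010 − 293·293
1 = −293·35643 + 10340·1010
So 1010·(10340) ≡ 1 (mod 35643), giving 1010⁻¹ ≡ 10340.
x ≡ 1010⁻¹·894 ≡ 10340·894 ≡ 12423 (mod 35643).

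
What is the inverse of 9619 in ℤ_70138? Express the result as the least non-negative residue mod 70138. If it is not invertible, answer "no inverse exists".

gcd(70138, 9619) by repeated division:
70138 = 7·9619 + 2805
9619 = 3·2805 + 1204
2805 = 2·1204 + 397
1204 = 3·397 + 13
397 = 30·13 + 7
13 = 1·7 + 6
7 = 1·6 + 1
6 = 6·1 + 0
gcd = 1, so the inverse exists. Back-substitute:
1 = 7 − 6
1 = −13 + 2·7
1 = 2·397 − 61·13
1 = −61·1204 + 185·397
1 = 185·2805 − 431·1204
1 = −431·9619 + 1478·2805
1 = 1478·70138 − 10777·9619
So 9619·(-10777) ≡ 1 (mod 70138), and -10777 ≡ 59361 (mod 70138).

59361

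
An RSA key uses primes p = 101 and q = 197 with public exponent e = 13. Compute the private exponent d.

φ(n) = (p−1)(q−1) = 100·196 = 19600.
Need d with 13·d ≡ 1 (mod 19600). Apply the extended Euclidean algorithm:
19600 = 1507·13 + 9
13 = 1·9 + 4
9 = 2·4 + 1
4 = 4·1 + 0
Back-substitute:
1 = 9 − 2·4
1 = −2·13 + 3·9
1 = 3·19600 − 4523·13
So 13·(-4523) ≡ 1 (mod 19600), hence d ≡ -4523 ≡ 15077 (mod 19600).

15077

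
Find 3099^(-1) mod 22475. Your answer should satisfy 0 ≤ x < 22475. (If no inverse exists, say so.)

21699

Run Euclid on (22475, 3099):
22475 = 7×3099 + 782
3099 = 3×782 + 753
782 = 1×753 + 29
753 = 25×29 + 28
29 = 1×28 + 1
28 = 28×1 + 0
gcd = 1, so the inverse exists. Back-substitute:
1 = 29 − 28
1 = −753 + 26·29
1 = 26·782 − 27·753
1 = −27·3099 + 107·782
1 = 107·22475 − 776·3099
Hence 3099⁻¹ ≡ -776 ≡ 21699 (mod 22475).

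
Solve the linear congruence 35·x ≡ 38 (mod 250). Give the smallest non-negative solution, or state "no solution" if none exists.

no solution

gcd(35, 250):
250 = 7*35 + 5
35 = 7*5 + 0
gcd = 5, but 5 ∤ 38, so the congruence has no solution.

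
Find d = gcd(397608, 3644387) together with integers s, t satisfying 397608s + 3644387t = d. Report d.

1

Euclidean algorithm:
3644387 = 9*397608 + 65915
397608 = 6*65915 + 2118
65915 = 31*2118 + 257
2118 = 8*257 + 62
257 = 4*62 + 9
62 = 6*9 + 8
9 = 1*8 + 1
8 = 8*1 + 0
gcd(397608, 3644387) = 1.
Back-substituting:
1 = 9 − 8
1 = −62 + 7·9
1 = 7·257 − 29·62
1 = −29·2118 + 239·257
1 = 239·65915 − 7438·2118
1 = −7438·397608 + 44867·65915
1 = 44867·3644387 − 411241·397608
So 1 = (44867)·3644387 + (-411241)·397608.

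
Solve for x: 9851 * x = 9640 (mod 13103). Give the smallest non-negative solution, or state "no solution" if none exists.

First find gcd(9851, 13103):
13103 = 1×9851 + 3252
9851 = 3×3252 + 95
3252 = 34×95 + 22
95 = 4×22 + 7
22 = 3×7 + 1
7 = 7×1 + 0
gcd = 1, so a unique solution mod 13103 exists.
Back-substitute for the Bézout coefficients:
1 = 22 − 3·7
1 = −3·95 + 13·22
1 = 13·3252 − 445·95
1 = −445·9851 + 1348·3252
1 = 1348·13103 − 1793·9851
So 9851·(-1793) ≡ 1 (mod 13103), giving 9851⁻¹ ≡ 11310.
x ≡ 9851⁻¹·9640 ≡ 11310·9640 ≡ 11440 (mod 13103).

11440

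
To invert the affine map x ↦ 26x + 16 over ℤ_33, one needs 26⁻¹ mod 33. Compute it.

Run Euclid on (33, 26):
33 = 1*26 + 7
26 = 3*7 + 5
7 = 1*5 + 2
5 = 2*2 + 1
2 = 2*1 + 0
The gcd is 1. Working backward:
1 = 5 − 2·2
1 = −2·7 + 3·5
1 = 3·26 − 11·7
1 = −11·33 + 14·26
So 26·14 ≡ 1 (mod 33).

14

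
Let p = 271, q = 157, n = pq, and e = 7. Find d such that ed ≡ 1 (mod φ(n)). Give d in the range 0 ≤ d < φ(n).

36103

φ(n) = (p−1)(q−1) = 270·156 = 42120.
Need d with 7·d ≡ 1 (mod 42120). Apply the extended Euclidean algorithm:
42120 = 6017*7 + 1
7 = 7*1 + 0
Back-substitute:
1 = 42120 − 6017·7
So 7·(-6017) ≡ 1 (mod 42120), hence d ≡ -6017 ≡ 36103 (mod 42120).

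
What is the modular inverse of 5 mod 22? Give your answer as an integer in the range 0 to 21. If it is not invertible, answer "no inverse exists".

9

gcd(22, 5) by repeated division:
22 = 4×5 + 2
5 = 2×2 + 1
2 = 2×1 + 0
Since gcd(5, 22) = 1, back-substitute to write 1 as a combination:
1 = 5 − 2·2
1 = −2·22 + 9·5
So 5·9 ≡ 1 (mod 22).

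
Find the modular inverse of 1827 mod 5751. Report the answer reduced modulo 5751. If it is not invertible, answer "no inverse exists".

no inverse exists

Compute gcd(1827, 5751):
5751 = 3·1827 + 270
1827 = 6·270 + 207
270 = 1·207 + 63
207 = 3·63 + 18
63 = 3·18 + 9
18 = 2·9 + 0
The gcd is 9, not 1, hence no inverse exists.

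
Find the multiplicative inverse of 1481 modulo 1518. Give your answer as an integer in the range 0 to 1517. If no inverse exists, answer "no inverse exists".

41

gcd(1518, 1481) by repeated division:
1518 = 1*1481 + 37
1481 = 40*37 + 1
37 = 37*1 + 0
Since gcd(1481, 1518) = 1, back-substitute to write 1 as a combination:
1 = 1481 − 40·37
1 = −40·1518 + 41·1481
So 1481·41 ≡ 1 (mod 1518).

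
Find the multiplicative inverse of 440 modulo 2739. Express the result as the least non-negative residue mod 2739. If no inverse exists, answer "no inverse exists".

Euclidean algorithm on 2739, 440:
2739 = 6*440 + 99
440 = 4*99 + 44
99 = 2*44 + 11
44 = 4*11 + 0
The gcd is 11, not 1, hence no inverse exists.

no inverse exists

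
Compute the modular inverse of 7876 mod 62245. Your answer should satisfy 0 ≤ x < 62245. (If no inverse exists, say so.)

Apply the Euclidean algorithm to 62245 and 7876:
62245 = 7·7876 + 7113
7876 = 1·7113 + 763
7113 = 9·763 + 246
763 = 3·246 + 25
246 = 9·25 + 21
25 = 1·21 + 4
21 = 5·4 + 1
4 = 4·1 + 0
gcd = 1, so the inverse exists. Back-substitute:
1 = 21 − 5·4
1 = −5·25 + 6·21
1 = 6·246 − 59·25
1 = −59·763 + 183·246
1 = 183·7113 − 1706·763
1 = −1706·7876 + 1889·7113
1 = 1889·62245 − 14929·7876
Hence 7876⁻¹ ≡ -14929 ≡ 47316 (mod 62245).

47316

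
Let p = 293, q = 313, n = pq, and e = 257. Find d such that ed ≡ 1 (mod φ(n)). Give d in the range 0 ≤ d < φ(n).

73025

φ(n) = (p−1)(q−1) = 292·312 = 91104.
Need d with 257·d ≡ 1 (mod 91104). Apply the extended Euclidean algorithm:
91104 = 354·257 + 126
257 = 2·126 + 5
126 = 25·5 + 1
5 = 5·1 + 0
Back-substitute:
1 = 126 − 25·5
1 = −25·257 + 51·126
1 = 51·91104 − 18079·257
So 257·(-18079) ≡ 1 (mod 91104), hence d ≡ -18079 ≡ 73025 (mod 91104).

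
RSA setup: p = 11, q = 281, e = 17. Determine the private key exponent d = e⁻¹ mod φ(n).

1153

φ(n) = (p−1)(q−1) = 10·280 = 2800.
Need d with 17·d ≡ 1 (mod 2800). Apply the extended Euclidean algorithm:
2800 = 164×17 + 12
17 = 1×12 + 5
12 = 2×5 + 2
5 = 2×2 + 1
2 = 2×1 + 0
Back-substitute:
1 = 5 − 2·2
1 = −2·12 + 5·5
1 = 5·17 − 7·12
1 = −7·2800 + 1153·17
So 17·1153 ≡ 1 (mod 2800), hence d = 1153.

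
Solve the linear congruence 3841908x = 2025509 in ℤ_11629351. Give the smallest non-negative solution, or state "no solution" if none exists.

First find gcd(3841908, 11629351):
11629351 = 3×3841908 + 103627
3841908 = 37×103627 + 7709
103627 = 13×7709 + 3410
7709 = 2×3410 + 889
3410 = 3×889 + 743
889 = 1×743 + 146
743 = 5×146 + 13
146 = 11×13 + 3
13 = 4×3 + 1
3 = 3×1 + 0
gcd = 1, so a unique solution mod 11629351 exists.
Back-substitute for the Bézout coefficients:
1 = 13 − 4·3
1 = −4·146 + 45·13
1 = 45·743 − 229·146
1 = −229·889 + 274·743
1 = 274·3410 − 1051·889
1 = −1051·7709 + 2376·3410
1 = 2376·103627 − 31939·7709
1 = −31939·3841908 + 1184119·103627
1 = 1184119·11629351 − 3584296·3841908
So 3841908·(-3584296) ≡ 1 (mod 11629351), giving 3841908⁻¹ ≡ 8045055.
x ≡ 3841908⁻¹·2025509 ≡ 8045055·2025509 ≡ 5582371 (mod 11629351).

5582371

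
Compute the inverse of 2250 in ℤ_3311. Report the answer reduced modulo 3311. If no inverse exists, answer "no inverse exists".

Apply the Euclidean algorithm to 3311 and 2250:
3311 = 1·2250 + 1061
2250 = 2·1061 + 128
1061 = 8·128 + 37
128 = 3·37 + 17
37 = 2·17 + 3
17 = 5·3 + 2
3 = 1·2 + 1
2 = 2·1 + 0
The gcd is 1. Working backward:
1 = 3 − 2
1 = −17 + 6·3
1 = 6·37 − 13·17
1 = −13·128 + 45·37
1 = 45·1061 − 373·128
1 = −373·2250 + 791·1061
1 = 791·3311 − 1164·2250
Thus 2250·(-1164) ≡ 1 (mod 3311); reducing, -1164 mod 3311 = 2147.

2147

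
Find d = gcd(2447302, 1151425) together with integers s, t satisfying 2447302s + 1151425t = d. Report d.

Euclidean algorithm:
2447302 = 2*1151425 + 144452
1151425 = 7*144452 + 140261
144452 = 1*140261 + 4191
140261 = 33*4191 + 1958
4191 = 2*1958 + 275
1958 = 7*275 + 33
275 = 8*33 + 11
33 = 3*11 + 0
gcd(2447302, 1151425) = 11.
Back-substituting:
11 = 275 − 8·33
11 = −8·1958 + 57·275
11 = 57·4191 − 122·1958
11 = −122·140261 + 4083·4191
11 = 4083·144452 − 4205·140261
11 = −4205·1151425 + 33518·144452
11 = 33518·2447302 − 71241·1151425
So 11 = (33518)·2447302 + (-71241)·1151425.

11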